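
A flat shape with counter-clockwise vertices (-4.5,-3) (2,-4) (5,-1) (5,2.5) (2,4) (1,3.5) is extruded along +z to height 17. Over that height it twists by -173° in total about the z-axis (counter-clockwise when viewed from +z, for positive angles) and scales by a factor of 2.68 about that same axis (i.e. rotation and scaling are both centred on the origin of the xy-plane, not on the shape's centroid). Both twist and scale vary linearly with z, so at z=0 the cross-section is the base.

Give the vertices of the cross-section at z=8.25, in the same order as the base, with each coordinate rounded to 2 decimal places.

Cross-section at z=8.25: (-6.28,7.55) (-6.84,-4.37) (-0.85,-9.22) (5.47,-8.55) (7.60,-2.85) (6.51,-1.14)

t = z/height = 8.25/17 = 0.485294
s = 1 + (scale-1)·z/height = 1 + (2.68-1)·8.25/17 = 1.815294
θ = twist·z/height = -173°·8.25/17 = -83.9559° = -1.465307 rad
cos θ = 0.105294, sin θ = -0.994441 (intermediates below are computed at full precision and shown rounded to 5 d.p.)
v1: (-4.5,-3) → rotate → (-3.45715,4.15910) → ×s → (-6.27574,7.54999) → (-6.28,7.55)
v2: (2,-4) → rotate → (-3.76718,-2.41006) → ×s → (-6.83853,-4.37497) → (-6.84,-4.37)
v3: (5,-1) → rotate → (-0.46797,-5.07750) → ×s → (-0.84950,-9.21716) → (-0.85,-9.22)
v4: (5,2.5) → rotate → (3.01257,-4.70897) → ×s → (5.46871,-8.54817) → (5.47,-8.55)
v5: (2,4) → rotate → (4.18835,-1.56771) → ×s → (7.60309,-2.84585) → (7.60,-2.85)
v6: (1,3.5) → rotate → (3.58584,-0.62591) → ×s → (6.50935,-1.13621) → (6.51,-1.14)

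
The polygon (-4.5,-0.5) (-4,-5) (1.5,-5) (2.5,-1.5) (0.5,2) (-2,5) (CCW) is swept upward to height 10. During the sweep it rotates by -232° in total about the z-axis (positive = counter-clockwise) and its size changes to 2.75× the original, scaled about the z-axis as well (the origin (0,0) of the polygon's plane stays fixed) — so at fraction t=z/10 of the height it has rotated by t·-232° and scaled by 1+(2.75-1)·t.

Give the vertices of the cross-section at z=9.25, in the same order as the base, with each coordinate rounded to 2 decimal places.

Cross-section at z=9.25: (10.44,-5.61) (16.06,4.83) (4.20,13.01) (-3.16,6.95) (-4.05,-3.57) (-3.12,-13.75)

t = z/height = 9.25/10 = 0.925
s = 1 + (scale-1)·z/height = 1 + (2.75-1)·9.25/10 = 2.618750
θ = twist·z/height = -232°·9.25/10 = -214.6000° = -3.745477 rad
cos θ = -0.823136, sin θ = 0.567844 (intermediates below are computed at full precision and shown rounded to 5 d.p.)
v1: (-4.5,-0.5) → rotate → (3.98804,-2.14373) → ×s → (10.44367,-5.61389) → (10.44,-5.61)
v2: (-4,-5) → rotate → (6.13176,1.84431) → ×s → (16.05756,4.82978) → (16.06,4.83)
v3: (1.5,-5) → rotate → (1.60451,4.96745) → ×s → (4.20182,13.00850) → (4.20,13.01)
v4: (2.5,-1.5) → rotate → (-1.20608,2.65431) → ×s → (-3.15841,6.95098) → (-3.16,6.95)
v5: (0.5,2) → rotate → (-1.54726,-1.36235) → ×s → (-4.05188,-3.56766) → (-4.05,-3.57)
v6: (-2,5) → rotate → (-1.19295,-5.25137) → ×s → (-3.12403,-13.75202) → (-3.12,-13.75)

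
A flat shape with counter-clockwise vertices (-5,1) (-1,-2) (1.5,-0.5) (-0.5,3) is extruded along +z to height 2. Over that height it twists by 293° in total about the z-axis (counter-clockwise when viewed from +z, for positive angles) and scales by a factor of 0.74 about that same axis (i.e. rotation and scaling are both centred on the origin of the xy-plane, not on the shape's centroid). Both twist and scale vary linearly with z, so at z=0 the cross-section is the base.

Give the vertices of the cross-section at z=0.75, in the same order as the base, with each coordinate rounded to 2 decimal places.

t = z/height = 0.75/2 = 0.375
s = 1 + (scale-1)·z/height = 1 + (0.74-1)·0.75/2 = 0.902500
θ = twist·z/height = 293°·0.75/2 = 109.8750° = 1.917681 rad
cos θ = -0.339969, sin θ = 0.940437 (intermediates below are computed at full precision and shown rounded to 5 d.p.)
v1: (-5,1) → rotate → (0.75941,-5.04215) → ×s → (0.68537,-4.55054) → (0.69,-4.55)
v2: (-1,-2) → rotate → (2.22084,-0.26050) → ×s → (2.00431,-0.23510) → (2.00,-0.24)
v3: (1.5,-0.5) → rotate → (-0.03974,1.58064) → ×s → (-0.03586,1.42653) → (-0.04,1.43)
v4: (-0.5,3) → rotate → (-2.65133,-1.49013) → ×s → (-2.39282,-1.34484) → (-2.39,-1.34)

Cross-section at z=0.75: (0.69,-4.55) (2.00,-0.24) (-0.04,1.43) (-2.39,-1.34)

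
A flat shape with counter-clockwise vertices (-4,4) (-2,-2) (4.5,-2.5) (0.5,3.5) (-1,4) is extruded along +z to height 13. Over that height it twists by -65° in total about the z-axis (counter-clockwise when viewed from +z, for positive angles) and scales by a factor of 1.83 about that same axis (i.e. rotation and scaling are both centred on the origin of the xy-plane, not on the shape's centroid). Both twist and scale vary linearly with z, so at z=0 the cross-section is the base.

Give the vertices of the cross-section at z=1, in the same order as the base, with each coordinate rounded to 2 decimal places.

t = z/height = 1/13 = 0.0769231
s = 1 + (scale-1)·z/height = 1 + (1.83-1)·1/13 = 1.063846
θ = twist·z/height = -65°·1/13 = -5.0000° = -0.087266 rad
cos θ = 0.996195, sin θ = -0.087156 (intermediates below are computed at full precision and shown rounded to 5 d.p.)
v1: (-4,4) → rotate → (-3.63616,4.33340) → ×s → (-3.86831,4.61007) → (-3.87,4.61)
v2: (-2,-2) → rotate → (-2.16670,-1.81808) → ×s → (-2.30504,-1.93416) → (-2.31,-1.93)
v3: (4.5,-2.5) → rotate → (4.26499,-2.88269) → ×s → (4.53729,-3.06674) → (4.54,-3.07)
v4: (0.5,3.5) → rotate → (0.80314,3.44310) → ×s → (0.85442,3.66293) → (0.85,3.66)
v5: (-1,4) → rotate → (-0.64757,4.07193) → ×s → (-0.68892,4.33191) → (-0.69,4.33)

Cross-section at z=1: (-3.87,4.61) (-2.31,-1.93) (4.54,-3.07) (0.85,3.66) (-0.69,4.33)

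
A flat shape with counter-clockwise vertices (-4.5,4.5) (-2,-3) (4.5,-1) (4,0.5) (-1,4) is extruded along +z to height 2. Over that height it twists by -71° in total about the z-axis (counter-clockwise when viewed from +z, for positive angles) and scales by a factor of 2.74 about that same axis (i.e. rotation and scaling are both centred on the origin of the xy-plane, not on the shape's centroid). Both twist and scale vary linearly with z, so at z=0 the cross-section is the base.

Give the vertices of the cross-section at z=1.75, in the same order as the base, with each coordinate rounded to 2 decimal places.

t = z/height = 1.75/2 = 0.875
s = 1 + (scale-1)·z/height = 1 + (2.74-1)·1.75/2 = 2.522500
θ = twist·z/height = -71°·1.75/2 = -62.1250° = -1.084286 rad
cos θ = 0.467544, sin θ = -0.883970 (intermediates below are computed at full precision and shown rounded to 5 d.p.)
v1: (-4.5,4.5) → rotate → (1.87392,6.08181) → ×s → (4.72695,15.34137) → (4.73,15.34)
v2: (-2,-3) → rotate → (-3.58700,0.36531) → ×s → (-9.04820,0.92149) → (-9.05,0.92)
v3: (4.5,-1) → rotate → (1.21998,-4.44541) → ×s → (3.07740,-11.21354) → (3.08,-11.21)
v4: (4,0.5) → rotate → (2.31216,-3.30211) → ×s → (5.83243,-8.32956) → (5.83,-8.33)
v5: (-1,4) → rotate → (3.06833,2.75415) → ×s → (7.73987,6.94733) → (7.74,6.95)

Cross-section at z=1.75: (4.73,15.34) (-9.05,0.92) (3.08,-11.21) (5.83,-8.33) (7.74,6.95)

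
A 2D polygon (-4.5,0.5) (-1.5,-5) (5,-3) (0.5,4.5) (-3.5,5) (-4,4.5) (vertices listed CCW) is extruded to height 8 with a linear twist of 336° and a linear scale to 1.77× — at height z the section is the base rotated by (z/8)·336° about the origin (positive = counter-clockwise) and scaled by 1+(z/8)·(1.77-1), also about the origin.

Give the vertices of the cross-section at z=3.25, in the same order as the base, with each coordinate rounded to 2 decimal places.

Cross-section at z=3.25: (3.83,-4.54) (5.95,3.41) (-2.05,7.38) (-4.54,-3.83) (-1.19,-7.92) (-0.26,-7.90)

t = z/height = 3.25/8 = 0.40625
s = 1 + (scale-1)·z/height = 1 + (1.77-1)·3.25/8 = 1.312813
θ = twist·z/height = 336°·3.25/8 = 136.5000° = 2.382374 rad
cos θ = -0.725374, sin θ = 0.688355 (intermediates below are computed at full precision and shown rounded to 5 d.p.)
v1: (-4.5,0.5) → rotate → (2.92001,-3.46028) → ×s → (3.83342,-4.54270) → (3.83,-4.54)
v2: (-1.5,-5) → rotate → (4.52983,2.59434) → ×s → (5.94682,3.40588) → (5.95,3.41)
v3: (5,-3) → rotate → (-1.56181,5.61790) → ×s → (-2.05036,7.37524) → (-2.05,7.38)
v4: (0.5,4.5) → rotate → (-3.46028,-2.92001) → ×s → (-4.54270,-3.83342) → (-4.54,-3.83)
v5: (-3.5,5) → rotate → (-0.90296,-6.03611) → ×s → (-1.18542,-7.92428) → (-1.19,-7.92)
v6: (-4,4.5) → rotate → (-0.19610,-6.01760) → ×s → (-0.25744,-7.89998) → (-0.26,-7.90)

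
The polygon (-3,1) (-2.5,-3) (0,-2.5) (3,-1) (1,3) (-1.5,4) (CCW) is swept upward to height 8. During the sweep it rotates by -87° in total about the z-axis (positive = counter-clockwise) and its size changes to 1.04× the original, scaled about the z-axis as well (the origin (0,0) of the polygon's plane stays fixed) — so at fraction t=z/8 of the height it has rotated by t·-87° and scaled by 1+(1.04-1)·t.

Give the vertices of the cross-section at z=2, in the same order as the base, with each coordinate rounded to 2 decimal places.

Cross-section at z=2: (-2.44,2.06) (-3.47,-1.88) (-0.94,-2.35) (2.44,-2.06) (2.06,2.44) (0.09,4.31)

t = z/height = 2/8 = 0.25
s = 1 + (scale-1)·z/height = 1 + (1.04-1)·2/8 = 1.010000
θ = twist·z/height = -87°·2/8 = -21.7500° = -0.379609 rad
cos θ = 0.928810, sin θ = -0.370557 (intermediates below are computed at full precision and shown rounded to 5 d.p.)
v1: (-3,1) → rotate → (-2.41587,2.04048) → ×s → (-2.44003,2.06089) → (-2.44,2.06)
v2: (-2.5,-3) → rotate → (-3.43370,-1.86004) → ×s → (-3.46803,-1.87864) → (-3.47,-1.88)
v3: (0,-2.5) → rotate → (-0.92639,-2.32202) → ×s → (-0.93566,-2.34524) → (-0.94,-2.35)
v4: (3,-1) → rotate → (2.41587,-2.04048) → ×s → (2.44003,-2.06089) → (2.44,-2.06)
v5: (1,3) → rotate → (2.04048,2.41587) → ×s → (2.06089,2.44003) → (2.06,2.44)
v6: (-1.5,4) → rotate → (0.08902,4.27107) → ×s → (0.08991,4.31379) → (0.09,4.31)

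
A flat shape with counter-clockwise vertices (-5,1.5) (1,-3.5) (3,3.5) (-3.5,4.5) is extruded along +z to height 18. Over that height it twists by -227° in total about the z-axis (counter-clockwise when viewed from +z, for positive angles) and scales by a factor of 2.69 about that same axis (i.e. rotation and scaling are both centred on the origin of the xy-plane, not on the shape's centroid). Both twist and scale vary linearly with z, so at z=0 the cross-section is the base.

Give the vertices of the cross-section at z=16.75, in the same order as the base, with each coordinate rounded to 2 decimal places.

Cross-section at z=16.75: (9.00,-9.97) (2.47,9.03) (-11.27,-3.70) (1.70,-14.57)

t = z/height = 16.75/18 = 0.930556
s = 1 + (scale-1)·z/height = 1 + (2.69-1)·16.75/18 = 2.572639
θ = twist·z/height = -227°·16.75/18 = -211.2361° = -3.686766 rad
cos θ = -0.855038, sin θ = 0.518566 (intermediates below are computed at full precision and shown rounded to 5 d.p.)
v1: (-5,1.5) → rotate → (3.49734,-3.87539) → ×s → (8.99739,-9.96997) → (9.00,-9.97)
v2: (1,-3.5) → rotate → (0.95994,3.51120) → ×s → (2.46959,9.03304) → (2.47,9.03)
v3: (3,3.5) → rotate → (-4.38009,-1.43693) → ×s → (-11.26840,-3.69671) → (-11.27,-3.70)
v4: (-3.5,4.5) → rotate → (0.65908,-5.66265) → ×s → (1.69559,-14.56795) → (1.70,-14.57)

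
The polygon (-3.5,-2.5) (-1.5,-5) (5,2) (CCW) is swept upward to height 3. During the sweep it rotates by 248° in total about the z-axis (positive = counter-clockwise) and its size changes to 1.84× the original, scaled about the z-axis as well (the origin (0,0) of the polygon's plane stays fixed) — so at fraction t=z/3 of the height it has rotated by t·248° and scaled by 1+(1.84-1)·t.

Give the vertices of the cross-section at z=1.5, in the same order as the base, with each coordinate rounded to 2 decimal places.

t = z/height = 1.5/3 = 0.5
s = 1 + (scale-1)·z/height = 1 + (1.84-1)·1.5/3 = 1.420000
θ = twist·z/height = 248°·1.5/3 = 124.0000° = 2.164208 rad
cos θ = -0.559193, sin θ = 0.829038 (intermediates below are computed at full precision and shown rounded to 5 d.p.)
v1: (-3.5,-2.5) → rotate → (4.02977,-1.50365) → ×s → (5.72227,-2.13518) → (5.72,-2.14)
v2: (-1.5,-5) → rotate → (4.98398,1.55241) → ×s → (7.07725,2.20442) → (7.08,2.20)
v3: (5,2) → rotate → (-4.45404,3.02680) → ×s → (-6.32474,4.29806) → (-6.32,4.30)

Cross-section at z=1.5: (5.72,-2.14) (7.08,2.20) (-6.32,4.30)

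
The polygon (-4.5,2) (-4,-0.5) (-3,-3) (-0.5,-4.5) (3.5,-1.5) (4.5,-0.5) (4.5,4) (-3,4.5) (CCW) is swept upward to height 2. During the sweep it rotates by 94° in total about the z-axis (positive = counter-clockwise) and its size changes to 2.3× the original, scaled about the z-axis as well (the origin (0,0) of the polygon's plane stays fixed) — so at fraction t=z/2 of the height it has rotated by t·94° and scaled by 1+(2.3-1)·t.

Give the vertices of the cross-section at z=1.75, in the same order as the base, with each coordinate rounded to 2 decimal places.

Cross-section at z=1.75: (-5.53,-8.95) (-0.09,-8.62) (5.49,-7.22) (9.39,-2.36) (4.19,6.98) (2.36,9.39) (-7.17,10.68) (-10.40,-5.06)

t = z/height = 1.75/2 = 0.875
s = 1 + (scale-1)·z/height = 1 + (2.3-1)·1.75/2 = 2.137500
θ = twist·z/height = 94°·1.75/2 = 82.2500° = 1.435533 rad
cos θ = 0.134851, sin θ = 0.990866 (intermediates below are computed at full precision and shown rounded to 5 d.p.)
v1: (-4.5,2) → rotate → (-2.58856,-4.18919) → ×s → (-5.53305,-8.95440) → (-5.53,-8.95)
v2: (-4,-0.5) → rotate → (-0.04397,-4.03089) → ×s → (-0.09399,-8.61603) → (-0.09,-8.62)
v3: (-3,-3) → rotate → (2.56804,-3.37715) → ×s → (5.48920,-7.21866) → (5.49,-7.22)
v4: (-0.5,-4.5) → rotate → (4.39147,-1.10226) → ×s → (9.38677,-2.35609) → (9.39,-2.36)
v5: (3.5,-1.5) → rotate → (1.95828,3.26575) → ×s → (4.18582,6.98055) → (4.19,6.98)
v6: (4.5,-0.5) → rotate → (1.10226,4.39147) → ×s → (2.35609,9.38677) → (2.36,9.39)
v7: (4.5,4) → rotate → (-3.35663,4.99830) → ×s → (-7.17481,10.68387) → (-7.17,10.68)
v8: (-3,4.5) → rotate → (-4.86345,-2.36577) → ×s → (-10.39562,-5.05683) → (-10.40,-5.06)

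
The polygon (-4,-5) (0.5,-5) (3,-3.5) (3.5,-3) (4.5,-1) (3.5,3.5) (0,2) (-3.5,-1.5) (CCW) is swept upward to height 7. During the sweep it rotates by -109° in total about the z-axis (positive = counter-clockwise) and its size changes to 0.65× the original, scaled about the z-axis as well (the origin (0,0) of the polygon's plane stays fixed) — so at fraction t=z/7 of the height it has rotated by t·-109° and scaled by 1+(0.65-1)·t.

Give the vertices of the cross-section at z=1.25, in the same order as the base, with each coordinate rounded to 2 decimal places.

Cross-section at z=1.25: (-5.10,-3.17) (-1.12,-4.58) (1.56,-4.03) (2.16,-3.75) (3.67,-2.29) (4.19,2.00) (0.62,1.77) (-3.56,-0.23)

t = z/height = 1.25/7 = 0.178571
s = 1 + (scale-1)·z/height = 1 + (0.65-1)·1.25/7 = 0.937500
θ = twist·z/height = -109°·1.25/7 = -19.4643° = -0.339716 rad
cos θ = 0.942849, sin θ = -0.333219 (intermediates below are computed at full precision and shown rounded to 5 d.p.)
v1: (-4,-5) → rotate → (-5.43749,-3.38137) → ×s → (-5.09765,-3.17003) → (-5.10,-3.17)
v2: (0.5,-5) → rotate → (-1.19467,-4.88086) → ×s → (-1.12000,-4.57580) → (-1.12,-4.58)
v3: (3,-3.5) → rotate → (1.66228,-4.29963) → ×s → (1.55839,-4.03090) → (1.56,-4.03)
v4: (3.5,-3) → rotate → (2.30032,-3.99482) → ×s → (2.15655,-3.74514) → (2.16,-3.75)
v5: (4.5,-1) → rotate → (3.90960,-2.44234) → ×s → (3.66525,-2.28969) → (3.67,-2.29)
v6: (3.5,3.5) → rotate → (4.46624,2.13371) → ×s → (4.18710,2.00035) → (4.19,2.00)
v7: (0,2) → rotate → (0.66644,1.88570) → ×s → (0.62479,1.76784) → (0.62,1.77)
v8: (-3.5,-1.5) → rotate → (-3.79980,-0.24801) → ×s → (-3.56231,-0.23251) → (-3.56,-0.23)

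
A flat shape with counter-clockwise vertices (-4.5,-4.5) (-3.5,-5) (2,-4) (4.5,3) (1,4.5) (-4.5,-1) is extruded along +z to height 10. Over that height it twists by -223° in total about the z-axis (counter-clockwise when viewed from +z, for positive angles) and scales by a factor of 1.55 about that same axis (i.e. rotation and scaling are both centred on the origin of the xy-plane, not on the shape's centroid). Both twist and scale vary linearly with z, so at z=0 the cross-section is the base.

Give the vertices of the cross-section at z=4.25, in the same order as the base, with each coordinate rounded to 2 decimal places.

t = z/height = 4.25/10 = 0.425
s = 1 + (scale-1)·z/height = 1 + (1.55-1)·4.25/10 = 1.233750
θ = twist·z/height = -223°·4.25/10 = -94.7750° = -1.654136 rad
cos θ = -0.083243, sin θ = -0.996529 (intermediates below are computed at full precision and shown rounded to 5 d.p.)
v1: (-4.5,-4.5) → rotate → (-4.10979,4.85898) → ×s → (-5.07045,5.99476) → (-5.07,5.99)
v2: (-3.5,-5) → rotate → (-4.69130,3.90407) → ×s → (-5.78789,4.81664) → (-5.79,4.82)
v3: (2,-4) → rotate → (-4.15260,-1.66009) → ×s → (-5.12327,-2.04813) → (-5.12,-2.05)
v4: (4.5,3) → rotate → (2.61499,-4.73411) → ×s → (3.22625,-5.84071) → (3.23,-5.84)
v5: (1,4.5) → rotate → (4.40114,-1.37112) → ×s → (5.42990,-1.69162) → (5.43,-1.69)
v6: (-4.5,-1) → rotate → (-0.62194,4.56762) → ×s → (-0.76731,5.63531) → (-0.77,5.64)

Cross-section at z=4.25: (-5.07,5.99) (-5.79,4.82) (-5.12,-2.05) (3.23,-5.84) (5.43,-1.69) (-0.77,5.64)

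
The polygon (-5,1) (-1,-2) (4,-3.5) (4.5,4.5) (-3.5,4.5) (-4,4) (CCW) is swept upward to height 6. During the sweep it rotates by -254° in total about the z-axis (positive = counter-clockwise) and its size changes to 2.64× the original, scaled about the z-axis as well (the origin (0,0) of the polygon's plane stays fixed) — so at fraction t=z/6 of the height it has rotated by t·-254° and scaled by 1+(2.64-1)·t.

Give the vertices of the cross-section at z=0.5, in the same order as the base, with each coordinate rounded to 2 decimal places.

t = z/height = 0.5/6 = 0.0833333
s = 1 + (scale-1)·z/height = 1 + (2.64-1)·0.5/6 = 1.136667
θ = twist·z/height = -254°·0.5/6 = -21.1667° = -0.369428 rad
cos θ = 0.932534, sin θ = -0.361082 (intermediates below are computed at full precision and shown rounded to 5 d.p.)
v1: (-5,1) → rotate → (-4.30159,2.73794) → ×s → (-4.88947,3.11213) → (-4.89,3.11)
v2: (-1,-2) → rotate → (-1.65470,-1.50399) → ×s → (-1.88084,-1.70953) → (-1.88,-1.71)
v3: (4,-3.5) → rotate → (2.46635,-4.70820) → ×s → (2.80342,-5.35165) → (2.80,-5.35)
v4: (4.5,4.5) → rotate → (5.82127,2.57153) → ×s → (6.61685,2.92298) → (6.62,2.92)
v5: (-3.5,4.5) → rotate → (-1.63900,5.46019) → ×s → (-1.86300,6.20642) → (-1.86,6.21)
v6: (-4,4) → rotate → (-2.28581,5.17446) → ×s → (-2.59820,5.88164) → (-2.60,5.88)

Cross-section at z=0.5: (-4.89,3.11) (-1.88,-1.71) (2.80,-5.35) (6.62,2.92) (-1.86,6.21) (-2.60,5.88)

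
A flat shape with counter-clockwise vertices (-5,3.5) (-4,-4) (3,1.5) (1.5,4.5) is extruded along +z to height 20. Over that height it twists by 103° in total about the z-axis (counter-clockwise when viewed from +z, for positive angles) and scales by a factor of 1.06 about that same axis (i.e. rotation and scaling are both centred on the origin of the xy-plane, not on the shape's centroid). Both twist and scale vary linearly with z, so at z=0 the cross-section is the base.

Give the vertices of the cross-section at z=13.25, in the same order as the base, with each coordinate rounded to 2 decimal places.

Cross-section at z=13.25: (-5.31,-3.48) (2.32,-5.40) (-0.29,3.48) (-3.77,3.18)

t = z/height = 13.25/20 = 0.6625
s = 1 + (scale-1)·z/height = 1 + (1.06-1)·13.25/20 = 1.039750
θ = twist·z/height = 103°·13.25/20 = 68.2375° = 1.190969 rad
cos θ = 0.370760, sin θ = 0.928729 (intermediates below are computed at full precision and shown rounded to 5 d.p.)
v1: (-5,3.5) → rotate → (-5.10435,-3.34598) → ×s → (-5.30725,-3.47899) → (-5.31,-3.48)
v2: (-4,-4) → rotate → (2.23187,-5.19796) → ×s → (2.32059,-5.40457) → (2.32,-5.40)
v3: (3,1.5) → rotate → (-0.28081,3.34233) → ×s → (-0.29198,3.47518) → (-0.29,3.48)
v4: (1.5,4.5) → rotate → (-3.62314,3.06151) → ×s → (-3.76716,3.18321) → (-3.77,3.18)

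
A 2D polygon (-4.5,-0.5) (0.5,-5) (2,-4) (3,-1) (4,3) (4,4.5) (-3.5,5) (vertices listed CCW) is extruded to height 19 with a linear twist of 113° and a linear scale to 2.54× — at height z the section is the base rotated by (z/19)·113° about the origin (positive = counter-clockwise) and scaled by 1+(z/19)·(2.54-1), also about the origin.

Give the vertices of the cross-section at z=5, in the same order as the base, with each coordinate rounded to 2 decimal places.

Cross-section at z=5: (-5.14,-3.75) (4.10,-5.75) (5.23,-3.49) (4.36,0.87) (2.79,6.45) (1.74,8.28) (-7.76,3.66)

t = z/height = 5/19 = 0.263158
s = 1 + (scale-1)·z/height = 1 + (2.54-1)·5/19 = 1.405263
θ = twist·z/height = 113°·5/19 = 29.7368° = 0.519006 rad
cos θ = 0.868313, sin θ = 0.496017 (intermediates below are computed at full precision and shown rounded to 5 d.p.)
v1: (-4.5,-0.5) → rotate → (-3.65940,-2.66623) → ×s → (-5.14242,-3.74676) → (-5.14,-3.75)
v2: (0.5,-5) → rotate → (2.91424,-4.09356) → ×s → (4.09528,-5.75252) → (4.10,-5.75)
v3: (2,-4) → rotate → (3.72069,-2.48122) → ×s → (5.22855,-3.48676) → (5.23,-3.49)
v4: (3,-1) → rotate → (3.10096,0.61974) → ×s → (4.35766,0.87090) → (4.36,0.87)
v5: (4,3) → rotate → (1.98520,4.58901) → ×s → (2.78973,6.44876) → (2.79,6.45)
v6: (4,4.5) → rotate → (1.24117,5.89148) → ×s → (1.74418,8.27907) → (1.74,8.28)
v7: (-3.5,5) → rotate → (-5.51918,2.60550) → ×s → (-7.75590,3.66142) → (-7.76,3.66)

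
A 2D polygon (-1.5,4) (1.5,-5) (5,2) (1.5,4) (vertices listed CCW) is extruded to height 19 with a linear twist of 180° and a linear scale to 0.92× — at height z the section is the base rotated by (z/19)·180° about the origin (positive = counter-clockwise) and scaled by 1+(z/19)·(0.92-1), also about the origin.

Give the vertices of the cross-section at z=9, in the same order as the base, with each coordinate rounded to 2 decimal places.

t = z/height = 9/19 = 0.473684
s = 1 + (scale-1)·z/height = 1 + (0.92-1)·9/19 = 0.962105
θ = twist·z/height = 180°·9/19 = 85.2632° = 1.488123 rad
cos θ = 0.082579, sin θ = 0.996584 (intermediates below are computed at full precision and shown rounded to 5 d.p.)
v1: (-1.5,4) → rotate → (-4.11021,-1.16456) → ×s → (-3.95445,-1.12043) → (-3.95,-1.12)
v2: (1.5,-5) → rotate → (5.10679,1.08198) → ×s → (4.91327,1.04098) → (4.91,1.04)
v3: (5,2) → rotate → (-1.58027,5.14808) → ×s → (-1.52039,4.95300) → (-1.52,4.95)
v4: (1.5,4) → rotate → (-3.86247,1.82519) → ×s → (-3.71610,1.75603) → (-3.72,1.76)

Cross-section at z=9: (-3.95,-1.12) (4.91,1.04) (-1.52,4.95) (-3.72,1.76)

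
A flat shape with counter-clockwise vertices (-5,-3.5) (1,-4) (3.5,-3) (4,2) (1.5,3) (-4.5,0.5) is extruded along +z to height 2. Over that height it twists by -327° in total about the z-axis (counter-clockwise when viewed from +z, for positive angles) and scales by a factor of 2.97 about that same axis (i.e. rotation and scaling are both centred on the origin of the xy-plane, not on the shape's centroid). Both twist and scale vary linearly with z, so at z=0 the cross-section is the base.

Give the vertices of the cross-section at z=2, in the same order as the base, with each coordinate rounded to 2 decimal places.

Cross-section at z=2: (-6.79,-16.81) (8.96,-8.35) (13.57,-1.81) (6.73,11.45) (-1.12,9.90) (-12.02,-6.03)

t = z/height = 2/2 = 1
s = 1 + (scale-1)·z/height = 1 + (2.97-1)·2/2 = 2.970000
θ = twist·z/height = -327°·2/2 = -327.0000° = -5.707227 rad
cos θ = 0.838671, sin θ = 0.544639 (intermediates below are computed at full precision and shown rounded to 5 d.p.)
v1: (-5,-3.5) → rotate → (-2.28712,-5.65854) → ×s → (-6.79274,-16.80587) → (-6.79,-16.81)
v2: (1,-4) → rotate → (3.01723,-2.81004) → ×s → (8.96116,-8.34583) → (8.96,-8.35)
v3: (3.5,-3) → rotate → (4.56926,-0.60978) → ×s → (13.57071,-1.81103) → (13.57,-1.81)
v4: (4,2) → rotate → (2.26540,3.85590) → ×s → (6.72825,11.45201) → (6.73,11.45)
v5: (1.5,3) → rotate → (-0.37591,3.33297) → ×s → (-1.11646,9.89892) → (-1.12,9.90)
v6: (-4.5,0.5) → rotate → (-4.04634,-2.03154) → ×s → (-12.01762,-6.03367) → (-12.02,-6.03)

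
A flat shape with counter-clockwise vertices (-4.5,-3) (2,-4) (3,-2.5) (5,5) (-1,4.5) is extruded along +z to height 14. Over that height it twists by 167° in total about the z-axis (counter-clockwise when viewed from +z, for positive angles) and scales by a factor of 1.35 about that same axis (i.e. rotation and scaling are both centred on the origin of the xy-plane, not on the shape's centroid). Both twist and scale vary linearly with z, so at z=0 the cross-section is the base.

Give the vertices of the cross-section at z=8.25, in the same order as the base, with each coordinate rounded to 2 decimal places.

t = z/height = 8.25/14 = 0.589286
s = 1 + (scale-1)·z/height = 1 + (1.35-1)·8.25/14 = 1.206250
θ = twist·z/height = 167°·8.25/14 = 98.4107° = 1.717591 rad
cos θ = -0.146268, sin θ = 0.989245 (intermediates below are computed at full precision and shown rounded to 5 d.p.)
v1: (-4.5,-3) → rotate → (3.62594,-4.01280) → ×s → (4.37379,-4.84044) → (4.37,-4.84)
v2: (2,-4) → rotate → (3.66444,2.56356) → ×s → (4.42024,3.09230) → (4.42,3.09)
v3: (3,-2.5) → rotate → (2.03431,3.33341) → ×s → (2.45388,4.02092) → (2.45,4.02)
v4: (5,5) → rotate → (-5.67757,4.21488) → ×s → (-6.84856,5.08420) → (-6.85,5.08)
v5: (-1,4.5) → rotate → (-4.30533,-1.64745) → ×s → (-5.19331,-1.98724) → (-5.19,-1.99)

Cross-section at z=8.25: (4.37,-4.84) (4.42,3.09) (2.45,4.02) (-6.85,5.08) (-5.19,-1.99)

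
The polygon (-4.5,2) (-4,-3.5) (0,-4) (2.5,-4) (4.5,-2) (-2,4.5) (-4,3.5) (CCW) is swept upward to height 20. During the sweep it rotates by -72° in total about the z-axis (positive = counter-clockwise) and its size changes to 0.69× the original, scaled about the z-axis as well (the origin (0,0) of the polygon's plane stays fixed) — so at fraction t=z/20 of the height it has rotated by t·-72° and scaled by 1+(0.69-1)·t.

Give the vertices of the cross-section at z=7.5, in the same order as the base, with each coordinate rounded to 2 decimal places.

Cross-section at z=7.5: (-2.74,3.38) (-4.55,-1.15) (-1.60,-3.15) (0.36,-4.15) (2.74,-3.38) (0.23,4.35) (-1.75,4.36)

t = z/height = 7.5/20 = 0.375
s = 1 + (scale-1)·z/height = 1 + (0.69-1)·7.5/20 = 0.883750
θ = twist·z/height = -72°·7.5/20 = -27.0000° = -0.471239 rad
cos θ = 0.891007, sin θ = -0.453990 (intermediates below are computed at full precision and shown rounded to 5 d.p.)
v1: (-4.5,2) → rotate → (-3.10155,3.82497) → ×s → (-2.74099,3.38032) → (-2.74,3.38)
v2: (-4,-3.5) → rotate → (-5.15299,-1.30256) → ×s → (-4.55396,-1.15114) → (-4.55,-1.15)
v3: (0,-4) → rotate → (-1.81596,-3.56403) → ×s → (-1.60486,-3.14971) → (-1.60,-3.15)
v4: (2.5,-4) → rotate → (0.41155,-4.69900) → ×s → (0.36371,-4.15274) → (0.36,-4.15)
v5: (4.5,-2) → rotate → (3.10155,-3.82497) → ×s → (2.74099,-3.38032) → (2.74,-3.38)
v6: (-2,4.5) → rotate → (0.26094,4.91751) → ×s → (0.23061,4.34585) → (0.23,4.35)
v7: (-4,3.5) → rotate → (-1.97506,4.93448) → ×s → (-1.74546,4.36085) → (-1.75,4.36)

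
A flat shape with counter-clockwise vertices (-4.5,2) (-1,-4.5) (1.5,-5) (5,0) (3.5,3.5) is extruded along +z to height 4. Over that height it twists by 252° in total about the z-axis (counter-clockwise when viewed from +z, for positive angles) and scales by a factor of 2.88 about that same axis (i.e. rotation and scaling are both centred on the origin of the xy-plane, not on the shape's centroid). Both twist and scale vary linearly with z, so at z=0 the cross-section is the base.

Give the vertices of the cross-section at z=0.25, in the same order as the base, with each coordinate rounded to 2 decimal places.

Cross-section at z=0.25: (-5.45,0.79) (0.29,-5.14) (3.13,-4.92) (5.38,1.52) (2.70,4.83)

t = z/height = 0.25/4 = 0.0625
s = 1 + (scale-1)·z/height = 1 + (2.88-1)·0.25/4 = 1.117500
θ = twist·z/height = 252°·0.25/4 = 15.7500° = 0.274889 rad
cos θ = 0.962455, sin θ = 0.271440 (intermediates below are computed at full precision and shown rounded to 5 d.p.)
v1: (-4.5,2) → rotate → (-4.87393,0.70343) → ×s → (-5.44662,0.78608) → (-5.45,0.79)
v2: (-1,-4.5) → rotate → (0.25903,-4.60249) → ×s → (0.28946,-5.14328) → (0.29,-5.14)
v3: (1.5,-5) → rotate → (2.80089,-4.40512) → ×s → (3.12999,-4.92272) → (3.13,-4.92)
v4: (5,0) → rotate → (4.81228,1.35720) → ×s → (5.37772,1.51667) → (5.38,1.52)
v5: (3.5,3.5) → rotate → (2.41855,4.31863) → ×s → (2.70273,4.82607) → (2.70,4.83)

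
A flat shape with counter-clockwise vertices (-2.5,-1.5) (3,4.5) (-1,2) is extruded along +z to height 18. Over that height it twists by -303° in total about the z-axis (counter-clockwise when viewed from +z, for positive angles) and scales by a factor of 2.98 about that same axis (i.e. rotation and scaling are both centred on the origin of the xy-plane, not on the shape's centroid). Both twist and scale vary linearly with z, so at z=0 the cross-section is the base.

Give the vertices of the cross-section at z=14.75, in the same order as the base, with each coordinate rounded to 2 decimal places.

t = z/height = 14.75/18 = 0.819444
s = 1 + (scale-1)·z/height = 1 + (2.98-1)·14.75/18 = 2.622500
θ = twist·z/height = -303°·14.75/18 = -248.2917° = -4.333507 rad
cos θ = -0.369882, sin θ = 0.929079 (intermediates below are computed at full precision and shown rounded to 5 d.p.)
v1: (-2.5,-1.5) → rotate → (2.31832,-1.76787) → ×s → (6.07980,-4.63625) → (6.08,-4.64)
v2: (3,4.5) → rotate → (-5.29050,1.12277) → ×s → (-13.87434,2.94446) → (-13.87,2.94)
v3: (-1,2) → rotate → (-1.48828,-1.66884) → ×s → (-3.90300,-4.37654) → (-3.90,-4.38)

Cross-section at z=14.75: (6.08,-4.64) (-13.87,2.94) (-3.90,-4.38)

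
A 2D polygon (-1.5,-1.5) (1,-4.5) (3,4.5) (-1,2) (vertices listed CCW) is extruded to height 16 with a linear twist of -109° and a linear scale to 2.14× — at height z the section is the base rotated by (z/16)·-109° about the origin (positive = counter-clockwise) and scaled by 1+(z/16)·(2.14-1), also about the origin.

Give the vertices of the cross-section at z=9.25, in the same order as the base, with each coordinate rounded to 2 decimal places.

t = z/height = 9.25/16 = 0.578125
s = 1 + (scale-1)·z/height = 1 + (2.14-1)·9.25/16 = 1.659063
θ = twist·z/height = -109°·9.25/16 = -63.0156° = -1.099830 rad
cos θ = 0.453747, sin θ = -0.891130 (intermediates below are computed at full precision and shown rounded to 5 d.p.)
v1: (-1.5,-1.5) → rotate → (-2.01732,0.65607) → ×s → (-3.34685,1.08847) → (-3.35,1.09)
v2: (1,-4.5) → rotate → (-3.55634,-2.93299) → ×s → (-5.90019,-4.86602) → (-5.90,-4.87)
v3: (3,4.5) → rotate → (5.37133,-0.63153) → ×s → (8.91137,-1.04774) → (8.91,-1.05)
v4: (-1,2) → rotate → (1.32851,1.79863) → ×s → (2.20409,2.98403) → (2.20,2.98)

Cross-section at z=9.25: (-3.35,1.09) (-5.90,-4.87) (8.91,-1.05) (2.20,2.98)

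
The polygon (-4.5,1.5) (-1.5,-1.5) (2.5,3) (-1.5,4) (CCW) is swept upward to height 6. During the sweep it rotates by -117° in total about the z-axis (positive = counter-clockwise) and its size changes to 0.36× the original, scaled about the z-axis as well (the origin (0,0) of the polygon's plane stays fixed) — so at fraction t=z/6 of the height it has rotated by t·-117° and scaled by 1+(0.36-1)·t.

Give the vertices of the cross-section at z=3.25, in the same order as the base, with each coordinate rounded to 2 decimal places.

t = z/height = 3.25/6 = 0.541667
s = 1 + (scale-1)·z/height = 1 + (0.36-1)·3.25/6 = 0.653333
θ = twist·z/height = -117°·3.25/6 = -63.3750° = -1.106102 rad
cos θ = 0.448149, sin θ = -0.893959 (intermediates below are computed at full precision and shown rounded to 5 d.p.)
v1: (-4.5,1.5) → rotate → (-0.67573,4.69504) → ×s → (-0.44148,3.06743) → (-0.44,3.07)
v2: (-1.5,-1.5) → rotate → (-2.01316,0.66871) → ×s → (-1.31527,0.43689) → (-1.32,0.44)
v3: (2.5,3) → rotate → (3.80225,-0.89045) → ×s → (2.48414,-0.58176) → (2.48,-0.58)
v4: (-1.5,4) → rotate → (2.90361,3.13353) → ×s → (1.89703,2.04724) → (1.90,2.05)

Cross-section at z=3.25: (-0.44,3.07) (-1.32,0.44) (2.48,-0.58) (1.90,2.05)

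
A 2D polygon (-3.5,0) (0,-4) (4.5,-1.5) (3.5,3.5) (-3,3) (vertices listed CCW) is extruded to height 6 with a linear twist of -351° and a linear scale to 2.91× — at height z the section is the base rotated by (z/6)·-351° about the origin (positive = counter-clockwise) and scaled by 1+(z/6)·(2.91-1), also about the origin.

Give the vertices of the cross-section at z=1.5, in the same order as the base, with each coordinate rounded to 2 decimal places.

t = z/height = 1.5/6 = 0.25
s = 1 + (scale-1)·z/height = 1 + (2.91-1)·1.5/6 = 1.477500
θ = twist·z/height = -351°·1.5/6 = -87.7500° = -1.531526 rad
cos θ = 0.039260, sin θ = -0.999229 (intermediates below are computed at full precision and shown rounded to 5 d.p.)
v1: (-3.5,0) → rotate → (-0.13741,3.49730) → ×s → (-0.20302,5.16726) → (-0.20,5.17)
v2: (0,-4) → rotate → (-3.99692,-0.15704) → ×s → (-5.90544,-0.23203) → (-5.91,-0.23)
v3: (4.5,-1.5) → rotate → (-1.32217,-4.55542) → ×s → (-1.95351,-6.73063) → (-1.95,-6.73)
v4: (3.5,3.5) → rotate → (3.63471,-3.35989) → ×s → (5.37029,-4.96424) → (5.37,-4.96)
v5: (-3,3) → rotate → (2.87991,3.11547) → ×s → (4.25506,4.60310) → (4.26,4.60)

Cross-section at z=1.5: (-0.20,5.17) (-5.91,-0.23) (-1.95,-6.73) (5.37,-4.96) (4.26,4.60)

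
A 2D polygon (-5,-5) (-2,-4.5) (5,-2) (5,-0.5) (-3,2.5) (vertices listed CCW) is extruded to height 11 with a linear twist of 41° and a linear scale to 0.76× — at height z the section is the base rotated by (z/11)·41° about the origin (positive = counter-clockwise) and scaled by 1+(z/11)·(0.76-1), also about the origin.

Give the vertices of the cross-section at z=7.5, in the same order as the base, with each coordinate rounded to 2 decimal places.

t = z/height = 7.5/11 = 0.681818
s = 1 + (scale-1)·z/height = 1 + (0.76-1)·7.5/11 = 0.836364
θ = twist·z/height = 41°·7.5/11 = 27.9545° = 0.487899 rad
cos θ = 0.883320, sin θ = 0.468771 (intermediates below are computed at full precision and shown rounded to 5 d.p.)
v1: (-5,-5) → rotate → (-2.07274,-6.76045) → ×s → (-1.73357,-5.65420) → (-1.73,-5.65)
v2: (-2,-4.5) → rotate → (0.34283,-4.91248) → ×s → (0.28673,-4.10862) → (0.29,-4.11)
v3: (5,-2) → rotate → (5.35414,0.57722) → ×s → (4.47801,0.48276) → (4.48,0.48)
v4: (5,-0.5) → rotate → (4.65098,1.90219) → ×s → (3.88991,1.59093) → (3.89,1.59)
v5: (-3,2.5) → rotate → (-3.82189,0.80199) → ×s → (-3.19649,0.67075) → (-3.20,0.67)

Cross-section at z=7.5: (-1.73,-5.65) (0.29,-4.11) (4.48,0.48) (3.89,1.59) (-3.20,0.67)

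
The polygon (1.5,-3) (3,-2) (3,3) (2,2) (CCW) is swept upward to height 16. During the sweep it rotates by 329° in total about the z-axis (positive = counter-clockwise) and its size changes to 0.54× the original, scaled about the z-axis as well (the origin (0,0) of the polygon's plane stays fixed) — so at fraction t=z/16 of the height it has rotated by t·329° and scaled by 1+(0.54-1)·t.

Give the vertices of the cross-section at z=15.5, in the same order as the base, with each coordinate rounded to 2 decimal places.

t = z/height = 15.5/16 = 0.96875
s = 1 + (scale-1)·z/height = 1 + (0.54-1)·15.5/16 = 0.554375
θ = twist·z/height = 329°·15.5/16 = 318.7188° = 5.562692 rad
cos θ = 0.751480, sin θ = -0.659756 (intermediates below are computed at full precision and shown rounded to 5 d.p.)
v1: (1.5,-3) → rotate → (-0.85205,-3.24407) → ×s → (-0.47235,-1.79843) → (-0.47,-1.80)
v2: (3,-2) → rotate → (0.93493,-3.48223) → ×s → (0.51830,-1.93046) → (0.52,-1.93)
v3: (3,3) → rotate → (4.23371,0.27517) → ×s → (2.34706,0.15255) → (2.35,0.15)
v4: (2,2) → rotate → (2.82247,0.18345) → ×s → (1.56471,0.10170) → (1.56,0.10)

Cross-section at z=15.5: (-0.47,-1.80) (0.52,-1.93) (2.35,0.15) (1.56,0.10)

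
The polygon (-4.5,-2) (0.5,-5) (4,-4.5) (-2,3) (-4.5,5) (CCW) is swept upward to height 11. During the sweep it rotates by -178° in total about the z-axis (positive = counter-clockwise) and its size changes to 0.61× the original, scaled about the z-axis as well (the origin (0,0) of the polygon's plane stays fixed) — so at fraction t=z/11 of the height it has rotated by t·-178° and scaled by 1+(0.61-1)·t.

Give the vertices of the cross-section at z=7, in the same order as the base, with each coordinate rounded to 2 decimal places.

t = z/height = 7/11 = 0.636364
s = 1 + (scale-1)·z/height = 1 + (0.61-1)·7/11 = 0.751818
θ = twist·z/height = -178°·7/11 = -113.2727° = -1.976982 rad
cos θ = -0.395108, sin θ = -0.918635 (intermediates below are computed at full precision and shown rounded to 5 d.p.)
v1: (-4.5,-2) → rotate → (-0.05928,4.92407) → ×s → (-0.04457,3.70201) → (-0.04,3.70)
v2: (0.5,-5) → rotate → (-4.79073,1.51622) → ×s → (-3.60176,1.13992) → (-3.60,1.14)
v3: (4,-4.5) → rotate → (-5.71429,-1.89655) → ×s → (-4.29611,-1.42586) → (-4.30,-1.43)
v4: (-2,3) → rotate → (3.54612,0.65194) → ×s → (2.66604,0.49014) → (2.67,0.49)
v5: (-4.5,5) → rotate → (6.37116,2.15831) → ×s → (4.78995,1.62266) → (4.79,1.62)

Cross-section at z=7: (-0.04,3.70) (-3.60,1.14) (-4.30,-1.43) (2.67,0.49) (4.79,1.62)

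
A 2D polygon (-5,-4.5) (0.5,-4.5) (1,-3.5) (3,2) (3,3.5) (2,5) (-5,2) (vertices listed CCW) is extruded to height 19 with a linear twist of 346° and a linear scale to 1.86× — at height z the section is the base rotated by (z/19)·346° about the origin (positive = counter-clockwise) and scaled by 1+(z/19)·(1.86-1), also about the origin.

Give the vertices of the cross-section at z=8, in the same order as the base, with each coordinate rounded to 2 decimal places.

Cross-section at z=8: (9.08,1.22) (2.89,5.45) (1.56,4.71) (-4.91,0.05) (-6.06,-1.63) (-6.09,-4.09) (4.09,-6.09)

t = z/height = 8/19 = 0.421053
s = 1 + (scale-1)·z/height = 1 + (1.86-1)·8/19 = 1.362105
θ = twist·z/height = 346°·8/19 = 145.6842° = 2.542669 rad
cos θ = -0.825943, sin θ = 0.563754 (intermediates below are computed at full precision and shown rounded to 5 d.p.)
v1: (-5,-4.5) → rotate → (6.66661,0.89797) → ×s → (9.08062,1.22314) → (9.08,1.22)
v2: (0.5,-4.5) → rotate → (2.12392,3.99862) → ×s → (2.89300,5.44654) → (2.89,5.45)
v3: (1,-3.5) → rotate → (1.14719,3.45455) → ×s → (1.56260,4.70547) → (1.56,4.71)
v4: (3,2) → rotate → (-3.60534,0.03938) → ×s → (-4.91085,0.05363) → (-4.91,0.05)
v5: (3,3.5) → rotate → (-4.45097,-1.19954) → ×s → (-6.06269,-1.63390) → (-6.06,-1.63)
v6: (2,5) → rotate → (-4.47065,-3.00221) → ×s → (-6.08950,-4.08932) → (-6.09,-4.09)
v7: (-5,2) → rotate → (3.00221,-4.47065) → ×s → (4.08932,-6.08950) → (4.09,-6.09)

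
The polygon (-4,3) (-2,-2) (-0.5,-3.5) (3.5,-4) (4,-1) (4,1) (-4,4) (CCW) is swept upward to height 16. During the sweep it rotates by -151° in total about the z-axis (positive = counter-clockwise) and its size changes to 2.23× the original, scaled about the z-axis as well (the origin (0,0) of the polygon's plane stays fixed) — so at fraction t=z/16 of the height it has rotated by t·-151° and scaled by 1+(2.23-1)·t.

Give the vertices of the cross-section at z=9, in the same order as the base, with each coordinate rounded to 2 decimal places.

Cross-section at z=9: (4.46,7.19) (-3.67,3.07) (-5.97,0.32) (-6.22,-6.50) (-1.09,-6.89) (2.28,-6.59) (6.14,7.34)

t = z/height = 9/16 = 0.5625
s = 1 + (scale-1)·z/height = 1 + (2.23-1)·9/16 = 1.691875
θ = twist·z/height = -151°·9/16 = -84.9375° = -1.482439 rad
cos θ = 0.088242, sin θ = -0.996099 (intermediates below are computed at full precision and shown rounded to 5 d.p.)
v1: (-4,3) → rotate → (2.63533,4.24912) → ×s → (4.45864,7.18899) → (4.46,7.19)
v2: (-2,-2) → rotate → (-2.16868,1.81571) → ×s → (-3.66914,3.07196) → (-3.67,3.07)
v3: (-0.5,-3.5) → rotate → (-3.53047,0.18920) → ×s → (-5.97311,0.32010) → (-5.97,0.32)
v4: (3.5,-4) → rotate → (-3.67555,-3.83932) → ×s → (-6.21857,-6.49564) → (-6.22,-6.50)
v5: (4,-1) → rotate → (-0.64313,-4.07264) → ×s → (-1.08809,-6.89040) → (-1.09,-6.89)
v6: (4,1) → rotate → (1.34907,-3.89615) → ×s → (2.28246,-6.59181) → (2.28,-6.59)
v7: (-4,4) → rotate → (3.63143,4.33737) → ×s → (6.14392,7.33828) → (6.14,7.34)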